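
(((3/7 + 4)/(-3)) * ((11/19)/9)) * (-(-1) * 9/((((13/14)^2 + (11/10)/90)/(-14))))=80850/5909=13.68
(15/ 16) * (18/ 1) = 135/ 8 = 16.88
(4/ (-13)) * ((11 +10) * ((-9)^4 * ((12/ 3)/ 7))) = -314928/ 13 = -24225.23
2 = 2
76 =76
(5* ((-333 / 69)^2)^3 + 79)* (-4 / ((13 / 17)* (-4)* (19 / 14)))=2228576687856568 / 36564864583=60948.58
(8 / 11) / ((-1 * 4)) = -2 / 11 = -0.18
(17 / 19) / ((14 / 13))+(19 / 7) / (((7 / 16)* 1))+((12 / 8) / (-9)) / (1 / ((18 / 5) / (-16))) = 526753 / 74480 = 7.07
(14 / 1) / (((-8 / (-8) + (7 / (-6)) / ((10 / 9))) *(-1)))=280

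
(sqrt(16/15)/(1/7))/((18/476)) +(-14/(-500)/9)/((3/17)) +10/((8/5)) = 84613/13500 +6664 * sqrt(15)/135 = 197.45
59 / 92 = 0.64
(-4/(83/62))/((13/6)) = -1488/1079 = -1.38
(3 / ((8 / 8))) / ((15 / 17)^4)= 83521 / 16875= 4.95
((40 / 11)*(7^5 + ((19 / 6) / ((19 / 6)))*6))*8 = 5380160 / 11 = 489105.45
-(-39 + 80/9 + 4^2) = 127/9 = 14.11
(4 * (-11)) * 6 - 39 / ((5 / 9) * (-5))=-249.96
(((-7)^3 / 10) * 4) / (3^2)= -686 / 45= -15.24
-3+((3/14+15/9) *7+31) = 41.17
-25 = -25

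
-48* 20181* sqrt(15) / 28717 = -968688* sqrt(15) / 28717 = -130.64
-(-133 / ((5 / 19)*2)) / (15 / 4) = 67.39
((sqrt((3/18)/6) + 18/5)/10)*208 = 5876/75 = 78.35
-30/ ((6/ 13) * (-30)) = 13/ 6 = 2.17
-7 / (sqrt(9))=-2.33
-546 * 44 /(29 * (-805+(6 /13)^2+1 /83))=24070332 /23383483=1.03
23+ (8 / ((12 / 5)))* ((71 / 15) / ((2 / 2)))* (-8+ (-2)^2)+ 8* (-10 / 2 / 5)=-433 / 9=-48.11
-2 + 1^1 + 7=6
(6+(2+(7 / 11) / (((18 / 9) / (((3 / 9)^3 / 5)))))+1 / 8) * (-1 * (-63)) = 675871 / 1320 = 512.02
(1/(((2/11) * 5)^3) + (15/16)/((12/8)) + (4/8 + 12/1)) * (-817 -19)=-1510652/125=-12085.22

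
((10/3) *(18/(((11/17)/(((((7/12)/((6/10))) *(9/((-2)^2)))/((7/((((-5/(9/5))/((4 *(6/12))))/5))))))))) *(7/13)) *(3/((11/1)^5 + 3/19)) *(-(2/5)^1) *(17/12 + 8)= 6387325/21003647808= 0.00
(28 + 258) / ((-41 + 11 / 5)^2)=3575 / 18818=0.19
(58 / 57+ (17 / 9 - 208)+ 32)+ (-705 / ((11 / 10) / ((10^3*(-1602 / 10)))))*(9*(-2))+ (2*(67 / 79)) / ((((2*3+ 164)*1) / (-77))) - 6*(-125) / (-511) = -11928537565279369604 / 6454397565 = -1848125629.88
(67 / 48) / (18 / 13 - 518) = -871 / 322368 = -0.00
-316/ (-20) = 79/ 5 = 15.80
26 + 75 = 101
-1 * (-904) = 904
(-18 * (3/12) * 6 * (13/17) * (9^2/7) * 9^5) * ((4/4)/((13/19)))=-2453663097/119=-20619017.62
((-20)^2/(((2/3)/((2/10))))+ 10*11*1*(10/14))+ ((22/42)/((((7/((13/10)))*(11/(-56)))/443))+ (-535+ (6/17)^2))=-16862549/30345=-555.69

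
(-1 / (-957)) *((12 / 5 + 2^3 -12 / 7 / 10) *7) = 358 / 4785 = 0.07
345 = 345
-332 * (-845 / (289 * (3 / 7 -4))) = -392756 / 1445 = -271.80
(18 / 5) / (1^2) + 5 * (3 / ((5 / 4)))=78 / 5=15.60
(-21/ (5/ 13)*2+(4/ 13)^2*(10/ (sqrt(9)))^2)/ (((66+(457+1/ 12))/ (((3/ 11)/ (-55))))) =3289864/ 3208959325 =0.00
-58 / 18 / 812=-1 / 252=-0.00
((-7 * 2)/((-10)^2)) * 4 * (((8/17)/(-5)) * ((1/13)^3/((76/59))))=1652/88703875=0.00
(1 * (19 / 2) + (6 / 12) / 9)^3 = 636056 / 729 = 872.50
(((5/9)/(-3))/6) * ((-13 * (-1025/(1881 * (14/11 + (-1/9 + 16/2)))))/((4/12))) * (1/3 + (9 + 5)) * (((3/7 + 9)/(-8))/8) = 31513625/208450368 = 0.15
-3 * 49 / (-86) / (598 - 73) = 7 / 2150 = 0.00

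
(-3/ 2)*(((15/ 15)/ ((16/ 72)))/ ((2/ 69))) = -1863/ 8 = -232.88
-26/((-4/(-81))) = -1053/2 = -526.50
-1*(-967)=967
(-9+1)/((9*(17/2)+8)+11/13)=-208/2219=-0.09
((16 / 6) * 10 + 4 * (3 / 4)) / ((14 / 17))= 1513 / 42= 36.02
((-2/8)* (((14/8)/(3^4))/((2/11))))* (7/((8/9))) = -539/2304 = -0.23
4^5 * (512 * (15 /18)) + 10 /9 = 436907.78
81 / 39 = 27 / 13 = 2.08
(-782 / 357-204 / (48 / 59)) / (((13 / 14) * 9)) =-30.27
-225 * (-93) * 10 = 209250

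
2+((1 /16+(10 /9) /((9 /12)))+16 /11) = 23753 /4752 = 5.00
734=734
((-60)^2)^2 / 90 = 144000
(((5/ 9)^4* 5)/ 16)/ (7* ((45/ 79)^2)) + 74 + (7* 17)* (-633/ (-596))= 1777291080613/ 8868687408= 200.40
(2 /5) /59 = 2 /295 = 0.01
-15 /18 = -5 /6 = -0.83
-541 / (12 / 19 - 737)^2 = -195301 / 195748081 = -0.00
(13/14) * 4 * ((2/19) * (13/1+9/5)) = 5.79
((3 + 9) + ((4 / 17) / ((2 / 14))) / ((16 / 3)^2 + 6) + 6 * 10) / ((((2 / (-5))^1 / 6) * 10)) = -284769 / 2635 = -108.07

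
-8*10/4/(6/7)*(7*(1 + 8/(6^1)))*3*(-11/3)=37730/9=4192.22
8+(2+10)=20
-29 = -29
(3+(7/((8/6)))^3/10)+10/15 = 34823/1920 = 18.14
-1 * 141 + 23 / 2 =-259 / 2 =-129.50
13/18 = 0.72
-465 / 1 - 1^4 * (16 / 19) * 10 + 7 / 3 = -26852 / 57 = -471.09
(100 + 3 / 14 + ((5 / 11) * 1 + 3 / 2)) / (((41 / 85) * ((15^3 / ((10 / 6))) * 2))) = 133739 / 2557170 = 0.05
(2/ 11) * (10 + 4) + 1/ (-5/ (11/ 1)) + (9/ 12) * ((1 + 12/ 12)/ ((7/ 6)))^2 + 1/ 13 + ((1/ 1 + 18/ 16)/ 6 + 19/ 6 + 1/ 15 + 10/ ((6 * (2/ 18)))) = 11891697/ 560560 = 21.21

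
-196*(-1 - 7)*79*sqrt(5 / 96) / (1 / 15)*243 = 18813060*sqrt(30) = 103043373.38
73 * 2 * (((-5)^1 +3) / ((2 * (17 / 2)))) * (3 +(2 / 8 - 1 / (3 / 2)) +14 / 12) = -1095 / 17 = -64.41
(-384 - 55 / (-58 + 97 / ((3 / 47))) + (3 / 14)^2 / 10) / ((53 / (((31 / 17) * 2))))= -20463784077 / 774373460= -26.43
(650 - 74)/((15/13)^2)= 10816/25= 432.64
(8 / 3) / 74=4 / 111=0.04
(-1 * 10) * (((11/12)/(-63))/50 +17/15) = -42829/3780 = -11.33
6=6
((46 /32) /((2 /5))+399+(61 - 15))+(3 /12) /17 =448.61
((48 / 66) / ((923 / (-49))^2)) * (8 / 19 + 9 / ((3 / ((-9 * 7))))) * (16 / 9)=-0.69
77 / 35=11 / 5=2.20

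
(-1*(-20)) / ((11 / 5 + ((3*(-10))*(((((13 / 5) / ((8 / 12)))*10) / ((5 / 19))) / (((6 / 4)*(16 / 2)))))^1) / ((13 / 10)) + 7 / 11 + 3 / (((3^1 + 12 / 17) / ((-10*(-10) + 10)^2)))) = 30030 / 14283119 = 0.00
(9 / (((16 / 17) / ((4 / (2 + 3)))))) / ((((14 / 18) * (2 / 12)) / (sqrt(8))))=4131 * sqrt(2) / 35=166.92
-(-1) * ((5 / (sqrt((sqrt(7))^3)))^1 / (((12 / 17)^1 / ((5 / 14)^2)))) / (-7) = -0.03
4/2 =2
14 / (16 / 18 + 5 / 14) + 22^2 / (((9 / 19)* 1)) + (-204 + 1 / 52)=60914005 / 73476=829.03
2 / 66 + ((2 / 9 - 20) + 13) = -668 / 99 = -6.75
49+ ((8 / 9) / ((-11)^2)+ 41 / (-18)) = 101777 / 2178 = 46.73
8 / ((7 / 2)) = 16 / 7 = 2.29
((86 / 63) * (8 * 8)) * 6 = 11008 / 21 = 524.19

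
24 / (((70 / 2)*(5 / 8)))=192 / 175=1.10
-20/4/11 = -5/11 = -0.45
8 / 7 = 1.14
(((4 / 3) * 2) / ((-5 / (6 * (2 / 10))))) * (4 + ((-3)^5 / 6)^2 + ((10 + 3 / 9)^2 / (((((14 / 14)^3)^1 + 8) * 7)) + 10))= -15022732 / 14175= -1059.80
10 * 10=100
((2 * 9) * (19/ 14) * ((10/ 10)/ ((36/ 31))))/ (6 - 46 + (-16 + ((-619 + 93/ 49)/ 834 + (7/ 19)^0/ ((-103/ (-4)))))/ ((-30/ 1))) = -139805505/ 262144178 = -0.53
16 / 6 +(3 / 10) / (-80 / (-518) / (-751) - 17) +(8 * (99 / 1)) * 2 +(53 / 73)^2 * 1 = 279682131743387 / 176213669970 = 1587.18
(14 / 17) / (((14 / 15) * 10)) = 3 / 34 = 0.09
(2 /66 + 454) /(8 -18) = -14983 /330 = -45.40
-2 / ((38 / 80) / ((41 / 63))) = -3280 / 1197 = -2.74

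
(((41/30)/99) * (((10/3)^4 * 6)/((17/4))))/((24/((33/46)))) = 20500/285039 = 0.07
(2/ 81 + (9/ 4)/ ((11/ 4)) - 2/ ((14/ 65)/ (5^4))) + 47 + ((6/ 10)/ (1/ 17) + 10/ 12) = -358296641/ 62370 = -5744.70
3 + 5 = 8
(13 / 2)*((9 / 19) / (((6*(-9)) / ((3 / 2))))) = -13 / 152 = -0.09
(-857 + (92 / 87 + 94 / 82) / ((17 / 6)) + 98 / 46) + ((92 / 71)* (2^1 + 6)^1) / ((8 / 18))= -27421841656 / 33007829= -830.77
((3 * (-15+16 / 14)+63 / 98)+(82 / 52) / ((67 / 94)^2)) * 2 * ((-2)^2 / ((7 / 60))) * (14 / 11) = -14833261920 / 4493489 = -3301.06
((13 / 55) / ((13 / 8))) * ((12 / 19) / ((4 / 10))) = 48 / 209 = 0.23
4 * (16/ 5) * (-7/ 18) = -224/ 45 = -4.98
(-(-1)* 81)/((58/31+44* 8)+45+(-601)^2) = 837/3736532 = 0.00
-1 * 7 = -7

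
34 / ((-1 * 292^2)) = -17 / 42632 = -0.00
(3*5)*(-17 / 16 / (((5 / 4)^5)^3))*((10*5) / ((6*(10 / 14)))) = -7985954816 / 1220703125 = -6.54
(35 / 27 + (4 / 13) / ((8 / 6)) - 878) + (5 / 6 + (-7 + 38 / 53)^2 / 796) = -687183495379 / 784823364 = -875.59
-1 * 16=-16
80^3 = 512000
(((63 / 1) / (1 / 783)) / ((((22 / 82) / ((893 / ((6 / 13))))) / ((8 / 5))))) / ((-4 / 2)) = -284594846.07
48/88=6/11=0.55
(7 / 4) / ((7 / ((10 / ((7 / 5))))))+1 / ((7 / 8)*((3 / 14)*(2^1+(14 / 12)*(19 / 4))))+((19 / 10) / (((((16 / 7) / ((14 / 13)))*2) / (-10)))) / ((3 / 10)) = -4912433 / 395304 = -12.43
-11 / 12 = -0.92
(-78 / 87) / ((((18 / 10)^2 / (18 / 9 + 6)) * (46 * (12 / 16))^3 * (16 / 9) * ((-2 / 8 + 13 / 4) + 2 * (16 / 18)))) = -2600 / 409650723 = -0.00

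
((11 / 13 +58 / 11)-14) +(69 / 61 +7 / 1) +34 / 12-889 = -46367105 / 52338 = -885.92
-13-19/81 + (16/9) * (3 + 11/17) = -9296/1377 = -6.75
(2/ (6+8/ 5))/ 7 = 5/ 133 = 0.04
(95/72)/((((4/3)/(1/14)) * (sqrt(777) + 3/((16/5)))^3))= -2016401600/6100478313866769 + 6471941120 * sqrt(777)/54904304824800921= 0.00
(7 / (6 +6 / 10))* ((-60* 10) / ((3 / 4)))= -28000 / 33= -848.48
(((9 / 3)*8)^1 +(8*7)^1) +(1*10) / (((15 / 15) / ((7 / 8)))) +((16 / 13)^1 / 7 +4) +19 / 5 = 96.73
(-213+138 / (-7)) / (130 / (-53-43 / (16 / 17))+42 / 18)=-7716573 / 33691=-229.04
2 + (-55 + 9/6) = -103/2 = -51.50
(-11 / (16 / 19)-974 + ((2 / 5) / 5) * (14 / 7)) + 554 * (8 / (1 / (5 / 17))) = 2153063 / 6800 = 316.63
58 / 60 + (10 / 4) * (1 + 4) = 202 / 15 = 13.47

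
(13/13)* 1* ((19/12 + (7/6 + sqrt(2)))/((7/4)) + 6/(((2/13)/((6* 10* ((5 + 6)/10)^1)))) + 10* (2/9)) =4* sqrt(2)/7 + 162401/63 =2578.60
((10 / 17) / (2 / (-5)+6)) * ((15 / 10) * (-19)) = -1425 / 476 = -2.99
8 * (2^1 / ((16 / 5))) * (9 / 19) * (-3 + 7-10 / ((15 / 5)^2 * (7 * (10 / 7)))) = 175 / 19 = 9.21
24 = 24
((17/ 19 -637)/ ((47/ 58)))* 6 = -4205928/ 893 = -4709.89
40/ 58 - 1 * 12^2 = -4156/ 29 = -143.31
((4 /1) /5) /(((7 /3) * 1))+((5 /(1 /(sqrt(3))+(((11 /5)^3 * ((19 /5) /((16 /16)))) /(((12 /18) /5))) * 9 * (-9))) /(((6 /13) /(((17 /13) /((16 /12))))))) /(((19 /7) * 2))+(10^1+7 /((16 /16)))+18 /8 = 621514339167744907 /31721604482984360 - 9296875 * sqrt(3) /8610149788238612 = 19.59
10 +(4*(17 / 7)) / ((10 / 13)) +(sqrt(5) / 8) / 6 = sqrt(5) / 48 +792 / 35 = 22.68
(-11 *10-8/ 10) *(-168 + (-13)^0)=92518/ 5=18503.60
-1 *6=-6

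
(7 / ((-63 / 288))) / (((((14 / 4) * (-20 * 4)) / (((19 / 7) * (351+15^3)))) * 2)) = 141588 / 245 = 577.91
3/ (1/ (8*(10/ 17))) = 240/ 17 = 14.12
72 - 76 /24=413 /6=68.83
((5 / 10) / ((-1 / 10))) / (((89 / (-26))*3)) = 130 / 267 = 0.49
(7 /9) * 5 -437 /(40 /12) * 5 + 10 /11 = -650.70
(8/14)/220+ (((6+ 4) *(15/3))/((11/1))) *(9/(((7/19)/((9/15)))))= 25651/385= 66.63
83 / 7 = 11.86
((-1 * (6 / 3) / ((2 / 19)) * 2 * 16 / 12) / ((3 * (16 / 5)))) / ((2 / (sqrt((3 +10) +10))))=-95 * sqrt(23) / 36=-12.66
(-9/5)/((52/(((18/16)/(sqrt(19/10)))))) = -81*sqrt(190)/39520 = -0.03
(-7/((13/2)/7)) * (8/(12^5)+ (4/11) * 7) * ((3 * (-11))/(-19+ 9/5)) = -213376135/5795712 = -36.82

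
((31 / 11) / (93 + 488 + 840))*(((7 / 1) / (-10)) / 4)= -31 / 89320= -0.00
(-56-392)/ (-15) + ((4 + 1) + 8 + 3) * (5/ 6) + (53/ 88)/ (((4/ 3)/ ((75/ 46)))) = 3557097/ 80960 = 43.94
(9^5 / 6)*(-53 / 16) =-1043199 / 32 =-32599.97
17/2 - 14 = -11/2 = -5.50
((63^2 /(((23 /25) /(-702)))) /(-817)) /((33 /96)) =2228990400 /206701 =10783.65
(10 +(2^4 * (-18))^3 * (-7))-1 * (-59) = 167215173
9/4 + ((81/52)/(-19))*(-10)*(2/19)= 43857/18772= 2.34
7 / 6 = 1.17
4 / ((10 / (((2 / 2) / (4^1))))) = 1 / 10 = 0.10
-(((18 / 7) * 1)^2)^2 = -104976 / 2401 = -43.72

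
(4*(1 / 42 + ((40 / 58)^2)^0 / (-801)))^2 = 256036 / 31438449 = 0.01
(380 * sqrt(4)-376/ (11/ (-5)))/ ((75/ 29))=59392/ 165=359.95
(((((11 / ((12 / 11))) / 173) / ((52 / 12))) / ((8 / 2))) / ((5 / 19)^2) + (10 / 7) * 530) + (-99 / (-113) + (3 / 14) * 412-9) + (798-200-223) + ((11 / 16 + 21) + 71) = 232161395849 / 177895900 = 1305.04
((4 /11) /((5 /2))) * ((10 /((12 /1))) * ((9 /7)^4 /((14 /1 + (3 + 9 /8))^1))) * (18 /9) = 139968 /3829595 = 0.04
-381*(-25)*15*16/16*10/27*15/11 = 793750/11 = 72159.09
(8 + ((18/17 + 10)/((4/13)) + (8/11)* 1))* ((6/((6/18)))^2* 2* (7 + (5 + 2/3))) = 68561424/187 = 366638.63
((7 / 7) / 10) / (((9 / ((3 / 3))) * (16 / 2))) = 0.00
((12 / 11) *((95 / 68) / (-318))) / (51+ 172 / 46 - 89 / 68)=-874 / 9743679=-0.00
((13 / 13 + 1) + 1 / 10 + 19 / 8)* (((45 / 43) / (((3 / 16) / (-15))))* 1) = -16110 / 43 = -374.65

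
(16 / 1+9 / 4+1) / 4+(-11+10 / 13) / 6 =3.11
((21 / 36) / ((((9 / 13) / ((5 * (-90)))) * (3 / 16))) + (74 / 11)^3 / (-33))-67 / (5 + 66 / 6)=-4291738475 / 2108304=-2035.64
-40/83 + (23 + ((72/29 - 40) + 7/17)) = -596902/40919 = -14.59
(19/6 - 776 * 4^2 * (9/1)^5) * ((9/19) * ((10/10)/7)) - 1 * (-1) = -13196742589/266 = -49611814.24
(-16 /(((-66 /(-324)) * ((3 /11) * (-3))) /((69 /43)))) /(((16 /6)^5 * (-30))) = -16767 /440320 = -0.04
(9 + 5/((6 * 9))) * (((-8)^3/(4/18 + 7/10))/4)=-314240/249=-1262.01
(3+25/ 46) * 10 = 815/ 23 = 35.43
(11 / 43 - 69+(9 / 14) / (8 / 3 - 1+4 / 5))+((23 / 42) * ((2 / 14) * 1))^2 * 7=-68.44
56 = 56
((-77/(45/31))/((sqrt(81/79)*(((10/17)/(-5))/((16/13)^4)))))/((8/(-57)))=-3158020096*sqrt(79)/3855735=-7279.83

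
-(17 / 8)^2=-289 / 64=-4.52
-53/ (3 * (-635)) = 53/ 1905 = 0.03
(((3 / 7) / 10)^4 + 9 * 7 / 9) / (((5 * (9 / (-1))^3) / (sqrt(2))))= -168070081 * sqrt(2) / 87516450000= -0.00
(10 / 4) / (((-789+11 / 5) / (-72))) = 450 / 1967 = 0.23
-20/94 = -10/47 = -0.21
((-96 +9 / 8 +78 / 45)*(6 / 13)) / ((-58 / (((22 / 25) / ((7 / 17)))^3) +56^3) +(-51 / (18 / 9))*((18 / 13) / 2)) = -73088671931 / 298540937888835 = -0.00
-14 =-14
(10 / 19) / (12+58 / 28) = 140 / 3743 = 0.04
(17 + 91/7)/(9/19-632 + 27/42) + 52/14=861466/234941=3.67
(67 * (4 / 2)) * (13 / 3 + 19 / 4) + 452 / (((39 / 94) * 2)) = 45809 / 26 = 1761.88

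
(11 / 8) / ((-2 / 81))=-891 / 16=-55.69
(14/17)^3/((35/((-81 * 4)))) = -127008/24565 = -5.17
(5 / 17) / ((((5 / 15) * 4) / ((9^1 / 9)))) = 15 / 68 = 0.22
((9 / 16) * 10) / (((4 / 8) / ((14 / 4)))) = 315 / 8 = 39.38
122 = 122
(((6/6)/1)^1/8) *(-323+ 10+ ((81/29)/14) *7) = -18073/464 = -38.95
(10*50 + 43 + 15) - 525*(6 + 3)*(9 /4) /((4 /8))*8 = -169542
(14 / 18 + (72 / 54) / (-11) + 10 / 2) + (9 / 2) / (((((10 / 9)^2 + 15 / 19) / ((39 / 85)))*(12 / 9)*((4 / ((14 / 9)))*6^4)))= 5422812077 / 958636800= 5.66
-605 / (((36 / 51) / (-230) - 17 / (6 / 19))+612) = -7096650 / 6547259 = -1.08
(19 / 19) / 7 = 1 / 7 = 0.14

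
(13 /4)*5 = 65 /4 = 16.25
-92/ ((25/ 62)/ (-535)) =610328/ 5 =122065.60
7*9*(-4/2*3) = -378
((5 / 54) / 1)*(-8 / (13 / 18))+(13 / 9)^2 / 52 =-4151 / 4212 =-0.99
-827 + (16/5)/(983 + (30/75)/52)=-827.00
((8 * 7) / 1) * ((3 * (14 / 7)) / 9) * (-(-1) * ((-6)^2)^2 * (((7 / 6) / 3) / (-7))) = -2688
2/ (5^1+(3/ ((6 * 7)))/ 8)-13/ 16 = -3709/ 8976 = -0.41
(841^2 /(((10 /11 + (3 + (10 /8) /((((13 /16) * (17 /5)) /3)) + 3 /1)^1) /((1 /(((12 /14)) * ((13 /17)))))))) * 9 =1174795.29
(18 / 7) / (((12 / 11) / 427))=2013 / 2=1006.50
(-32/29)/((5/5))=-32/29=-1.10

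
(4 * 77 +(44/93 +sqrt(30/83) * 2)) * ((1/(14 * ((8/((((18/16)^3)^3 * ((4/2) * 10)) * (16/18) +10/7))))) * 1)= 1548578275 * sqrt(2490)/136465874944 +2776600847075/19113443328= 145.84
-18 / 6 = -3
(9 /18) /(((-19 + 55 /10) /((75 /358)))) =-25 /3222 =-0.01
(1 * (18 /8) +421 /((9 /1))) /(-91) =-1765 /3276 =-0.54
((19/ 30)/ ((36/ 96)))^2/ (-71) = -5776/ 143775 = -0.04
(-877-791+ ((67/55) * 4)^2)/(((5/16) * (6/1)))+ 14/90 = -119351849/136125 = -876.78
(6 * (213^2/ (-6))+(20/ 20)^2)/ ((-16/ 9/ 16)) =408312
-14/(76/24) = -84/19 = -4.42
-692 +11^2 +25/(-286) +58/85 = -13866547/24310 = -570.41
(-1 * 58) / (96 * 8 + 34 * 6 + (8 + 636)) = -29 / 808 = -0.04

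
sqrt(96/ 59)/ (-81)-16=-16-4* sqrt(354)/ 4779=-16.02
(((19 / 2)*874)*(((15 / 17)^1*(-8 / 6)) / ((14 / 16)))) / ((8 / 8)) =-1328480 / 119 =-11163.70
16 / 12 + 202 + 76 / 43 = 26458 / 129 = 205.10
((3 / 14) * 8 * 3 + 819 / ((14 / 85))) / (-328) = -69687 / 4592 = -15.18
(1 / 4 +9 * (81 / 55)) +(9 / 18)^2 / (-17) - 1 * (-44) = 53753 / 935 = 57.49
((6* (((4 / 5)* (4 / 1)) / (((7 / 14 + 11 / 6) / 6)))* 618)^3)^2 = 1483178015156622634273558640455581696 / 1838265625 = 806835527458999639550763300.00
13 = 13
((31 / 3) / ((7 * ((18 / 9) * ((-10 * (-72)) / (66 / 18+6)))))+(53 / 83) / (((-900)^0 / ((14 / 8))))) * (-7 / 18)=-8488897 / 19362240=-0.44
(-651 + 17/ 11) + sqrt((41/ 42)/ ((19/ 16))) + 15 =-6979/ 11 + 2 * sqrt(32718)/ 399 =-633.55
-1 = -1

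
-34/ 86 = -17/ 43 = -0.40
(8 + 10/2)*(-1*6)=-78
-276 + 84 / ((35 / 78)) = -444 / 5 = -88.80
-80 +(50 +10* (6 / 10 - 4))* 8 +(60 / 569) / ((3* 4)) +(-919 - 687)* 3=-2714125 / 569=-4769.99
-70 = -70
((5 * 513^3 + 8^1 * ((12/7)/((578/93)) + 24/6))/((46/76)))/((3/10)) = 518921423854900/139587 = 3717548366.65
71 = 71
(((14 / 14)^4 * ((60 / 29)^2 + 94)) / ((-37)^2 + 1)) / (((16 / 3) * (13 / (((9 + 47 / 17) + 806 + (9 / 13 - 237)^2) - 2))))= 4565861751 / 77886692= 58.62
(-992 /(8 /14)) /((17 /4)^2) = -27776 /289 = -96.11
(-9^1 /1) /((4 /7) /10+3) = -315 /107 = -2.94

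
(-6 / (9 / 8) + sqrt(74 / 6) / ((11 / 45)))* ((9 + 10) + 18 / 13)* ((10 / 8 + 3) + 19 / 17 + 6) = -819380 / 663 + 3072675* sqrt(111) / 9724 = 2093.28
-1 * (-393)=393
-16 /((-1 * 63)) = 16 /63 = 0.25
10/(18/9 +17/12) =120/41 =2.93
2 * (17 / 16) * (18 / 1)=153 / 4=38.25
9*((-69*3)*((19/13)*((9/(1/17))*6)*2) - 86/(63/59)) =-454988206/91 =-4999870.40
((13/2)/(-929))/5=-13/9290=-0.00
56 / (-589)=-56 / 589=-0.10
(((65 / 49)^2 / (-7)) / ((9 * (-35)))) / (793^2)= 0.00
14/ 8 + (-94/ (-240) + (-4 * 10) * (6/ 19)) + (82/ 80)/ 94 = -2245861/ 214320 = -10.48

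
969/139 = 6.97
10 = 10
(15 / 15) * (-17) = -17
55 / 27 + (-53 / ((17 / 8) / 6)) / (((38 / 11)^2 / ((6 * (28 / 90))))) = -17705237 / 828495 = -21.37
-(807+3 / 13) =-10494 / 13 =-807.23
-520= -520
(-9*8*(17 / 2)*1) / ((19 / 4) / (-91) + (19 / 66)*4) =-7351344 / 13205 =-556.71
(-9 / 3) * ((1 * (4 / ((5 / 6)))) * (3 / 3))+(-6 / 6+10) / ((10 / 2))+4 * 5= 37 / 5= 7.40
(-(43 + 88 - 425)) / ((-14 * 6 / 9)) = -63 / 2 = -31.50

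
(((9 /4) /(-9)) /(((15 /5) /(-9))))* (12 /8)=9 /8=1.12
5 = 5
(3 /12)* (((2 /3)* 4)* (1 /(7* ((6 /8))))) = 8 /63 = 0.13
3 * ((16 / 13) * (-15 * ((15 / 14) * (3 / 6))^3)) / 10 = -30375 / 35672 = -0.85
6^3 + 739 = 955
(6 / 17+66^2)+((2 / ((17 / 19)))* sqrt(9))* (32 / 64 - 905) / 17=1155873 / 289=3999.56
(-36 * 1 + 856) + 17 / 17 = 821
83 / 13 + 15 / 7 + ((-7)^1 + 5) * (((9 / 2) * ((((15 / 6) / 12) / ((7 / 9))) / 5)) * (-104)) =5339 / 91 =58.67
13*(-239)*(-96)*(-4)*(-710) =847092480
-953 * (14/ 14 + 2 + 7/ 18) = -58133/ 18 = -3229.61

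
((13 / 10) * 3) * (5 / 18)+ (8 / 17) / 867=1.08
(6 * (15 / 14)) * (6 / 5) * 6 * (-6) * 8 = -15552 / 7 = -2221.71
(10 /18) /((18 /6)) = 5 /27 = 0.19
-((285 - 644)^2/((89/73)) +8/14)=-65858547/623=-105711.95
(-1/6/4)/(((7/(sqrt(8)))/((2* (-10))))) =5* sqrt(2)/21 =0.34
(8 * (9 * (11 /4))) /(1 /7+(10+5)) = 693 /53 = 13.08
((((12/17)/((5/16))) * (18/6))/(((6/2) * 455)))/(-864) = -2/348075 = -0.00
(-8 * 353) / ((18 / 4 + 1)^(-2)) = -85426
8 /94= 0.09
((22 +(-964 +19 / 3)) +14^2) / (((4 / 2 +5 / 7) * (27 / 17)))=-264061 / 1539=-171.58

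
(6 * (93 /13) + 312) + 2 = 4640 /13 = 356.92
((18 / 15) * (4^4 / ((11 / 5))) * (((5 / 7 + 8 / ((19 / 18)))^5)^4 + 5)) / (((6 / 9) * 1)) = 16367890973961048152340412883358195917839833125202304137975719424 / 32993280894691414237888757864656484499843611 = 496097706263417572770.90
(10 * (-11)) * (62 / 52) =-1705 / 13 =-131.15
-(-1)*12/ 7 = 12/ 7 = 1.71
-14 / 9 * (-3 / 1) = 4.67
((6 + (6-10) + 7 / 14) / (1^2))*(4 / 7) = 10 / 7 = 1.43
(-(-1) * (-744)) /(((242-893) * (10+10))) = 2 /35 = 0.06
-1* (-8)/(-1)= -8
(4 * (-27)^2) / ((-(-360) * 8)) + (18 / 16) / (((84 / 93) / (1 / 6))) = 2733 / 2240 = 1.22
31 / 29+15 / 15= 60 / 29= 2.07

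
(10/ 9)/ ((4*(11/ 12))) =10/ 33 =0.30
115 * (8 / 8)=115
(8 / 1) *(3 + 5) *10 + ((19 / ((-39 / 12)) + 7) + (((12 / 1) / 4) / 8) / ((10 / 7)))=667073 / 1040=641.42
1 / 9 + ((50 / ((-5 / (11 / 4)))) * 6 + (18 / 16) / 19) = -225487 / 1368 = -164.83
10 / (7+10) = 10 / 17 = 0.59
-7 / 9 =-0.78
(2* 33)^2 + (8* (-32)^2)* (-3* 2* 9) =-438012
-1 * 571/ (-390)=571/ 390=1.46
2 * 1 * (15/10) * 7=21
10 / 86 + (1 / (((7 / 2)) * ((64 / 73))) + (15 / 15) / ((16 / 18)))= 15095 / 9632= 1.57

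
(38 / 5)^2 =1444 / 25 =57.76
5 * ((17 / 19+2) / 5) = 55 / 19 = 2.89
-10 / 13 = -0.77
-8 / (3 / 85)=-680 / 3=-226.67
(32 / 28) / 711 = 8 / 4977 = 0.00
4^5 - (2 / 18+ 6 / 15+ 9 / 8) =368051 / 360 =1022.36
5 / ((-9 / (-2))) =10 / 9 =1.11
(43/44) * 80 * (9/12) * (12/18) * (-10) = -4300/11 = -390.91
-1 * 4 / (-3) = 4 / 3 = 1.33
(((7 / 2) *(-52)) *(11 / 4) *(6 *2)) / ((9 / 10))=-20020 / 3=-6673.33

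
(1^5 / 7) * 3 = 3 / 7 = 0.43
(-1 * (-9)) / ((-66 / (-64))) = 96 / 11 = 8.73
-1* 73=-73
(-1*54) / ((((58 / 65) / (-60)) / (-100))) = -10530000 / 29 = -363103.45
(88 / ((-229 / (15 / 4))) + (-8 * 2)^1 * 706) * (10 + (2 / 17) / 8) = -880912317 / 7786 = -113140.55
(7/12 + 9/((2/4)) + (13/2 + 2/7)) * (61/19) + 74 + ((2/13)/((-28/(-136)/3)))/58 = 93555071/601692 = 155.49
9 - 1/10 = 89/10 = 8.90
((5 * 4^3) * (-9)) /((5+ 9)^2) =-14.69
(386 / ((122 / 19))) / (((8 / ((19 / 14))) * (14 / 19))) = 1323787 / 95648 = 13.84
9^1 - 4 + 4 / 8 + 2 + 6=27 / 2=13.50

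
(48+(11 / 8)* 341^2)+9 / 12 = 1279481 / 8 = 159935.12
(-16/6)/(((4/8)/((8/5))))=-8.53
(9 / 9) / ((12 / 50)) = 25 / 6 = 4.17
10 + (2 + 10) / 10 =56 / 5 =11.20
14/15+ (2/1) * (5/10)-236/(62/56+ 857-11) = 588731/355785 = 1.65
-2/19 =-0.11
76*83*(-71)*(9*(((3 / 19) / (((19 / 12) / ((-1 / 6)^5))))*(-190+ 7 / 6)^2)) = 1843269.80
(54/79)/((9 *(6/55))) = 55/79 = 0.70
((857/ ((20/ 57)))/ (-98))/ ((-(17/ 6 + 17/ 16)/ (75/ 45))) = 10.66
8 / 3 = 2.67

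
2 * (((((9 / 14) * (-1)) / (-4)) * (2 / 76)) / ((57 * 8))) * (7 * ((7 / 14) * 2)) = 3 / 23104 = 0.00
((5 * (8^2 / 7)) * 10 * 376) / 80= 15040 / 7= 2148.57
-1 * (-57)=57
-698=-698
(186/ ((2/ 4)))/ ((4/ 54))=5022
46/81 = 0.57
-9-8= -17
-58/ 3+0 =-58/ 3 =-19.33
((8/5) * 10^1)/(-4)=-4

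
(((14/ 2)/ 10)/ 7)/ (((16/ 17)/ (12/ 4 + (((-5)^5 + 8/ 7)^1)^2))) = 2032204803/ 1960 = 1036839.19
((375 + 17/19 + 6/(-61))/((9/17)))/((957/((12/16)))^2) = 1851079/4245875964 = 0.00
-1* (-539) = 539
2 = 2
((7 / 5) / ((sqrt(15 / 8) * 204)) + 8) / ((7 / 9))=sqrt(30) / 850 + 72 / 7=10.29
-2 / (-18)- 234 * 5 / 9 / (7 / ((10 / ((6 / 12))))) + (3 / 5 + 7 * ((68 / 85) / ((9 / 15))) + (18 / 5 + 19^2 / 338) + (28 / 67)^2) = -170406776849 / 477943830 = -356.54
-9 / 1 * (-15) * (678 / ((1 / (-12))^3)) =-158163840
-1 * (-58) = 58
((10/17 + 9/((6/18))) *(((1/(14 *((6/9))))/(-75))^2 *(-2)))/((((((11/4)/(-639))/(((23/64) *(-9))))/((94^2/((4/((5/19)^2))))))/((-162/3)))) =528573622113/756078400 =699.10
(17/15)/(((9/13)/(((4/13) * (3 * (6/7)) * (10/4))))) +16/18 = 260/63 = 4.13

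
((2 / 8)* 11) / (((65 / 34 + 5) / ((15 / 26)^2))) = 8415 / 63544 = 0.13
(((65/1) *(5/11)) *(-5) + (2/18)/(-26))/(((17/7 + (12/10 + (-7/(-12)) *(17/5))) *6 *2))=-2.19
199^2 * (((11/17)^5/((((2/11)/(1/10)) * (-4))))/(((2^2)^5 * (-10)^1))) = 70155587161/1163146854400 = 0.06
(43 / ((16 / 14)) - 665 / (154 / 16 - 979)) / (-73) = -475363 / 905784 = -0.52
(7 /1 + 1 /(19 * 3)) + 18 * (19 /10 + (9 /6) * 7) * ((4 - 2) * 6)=765344 /285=2685.42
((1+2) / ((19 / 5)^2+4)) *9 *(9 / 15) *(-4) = -1620 / 461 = -3.51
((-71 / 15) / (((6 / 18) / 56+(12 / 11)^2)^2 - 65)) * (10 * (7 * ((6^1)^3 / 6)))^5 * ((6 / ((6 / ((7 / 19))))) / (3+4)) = 198773780483695615672320000 / 499104748829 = 398260647589626.89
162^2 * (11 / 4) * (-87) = -6278877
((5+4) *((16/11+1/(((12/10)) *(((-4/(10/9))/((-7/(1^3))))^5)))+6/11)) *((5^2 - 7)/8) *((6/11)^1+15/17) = 1493546647/2052864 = 727.54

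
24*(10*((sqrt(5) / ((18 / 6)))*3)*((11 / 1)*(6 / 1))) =15840*sqrt(5) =35419.32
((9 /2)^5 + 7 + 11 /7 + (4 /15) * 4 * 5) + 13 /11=13751839 /7392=1860.37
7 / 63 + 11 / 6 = 35 / 18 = 1.94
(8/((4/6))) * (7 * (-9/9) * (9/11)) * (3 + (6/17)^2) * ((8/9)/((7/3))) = -260064/3179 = -81.81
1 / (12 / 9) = 3 / 4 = 0.75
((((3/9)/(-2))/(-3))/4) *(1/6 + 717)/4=4303/1728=2.49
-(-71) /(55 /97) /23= 6887 /1265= 5.44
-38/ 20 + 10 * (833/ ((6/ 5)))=208193/ 30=6939.77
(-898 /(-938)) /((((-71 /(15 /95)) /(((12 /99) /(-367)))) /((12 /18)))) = 3592 /7662399591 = 0.00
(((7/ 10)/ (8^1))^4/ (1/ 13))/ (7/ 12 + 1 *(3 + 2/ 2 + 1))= 93639/ 686080000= 0.00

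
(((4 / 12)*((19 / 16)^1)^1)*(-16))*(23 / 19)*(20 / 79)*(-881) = 405260 / 237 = 1709.96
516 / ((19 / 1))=516 / 19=27.16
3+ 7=10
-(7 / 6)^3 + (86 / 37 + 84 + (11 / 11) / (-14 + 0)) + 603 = 38470727 / 55944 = 687.66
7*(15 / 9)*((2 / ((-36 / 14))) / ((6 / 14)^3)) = -84035 / 729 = -115.27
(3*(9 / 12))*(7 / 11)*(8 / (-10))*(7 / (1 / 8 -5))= 1176 / 715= 1.64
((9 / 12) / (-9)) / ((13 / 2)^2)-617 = -312820 / 507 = -617.00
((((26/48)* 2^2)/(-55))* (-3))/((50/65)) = 169/1100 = 0.15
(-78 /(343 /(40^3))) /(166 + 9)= -199680 /2401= -83.17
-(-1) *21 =21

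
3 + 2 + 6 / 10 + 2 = 38 / 5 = 7.60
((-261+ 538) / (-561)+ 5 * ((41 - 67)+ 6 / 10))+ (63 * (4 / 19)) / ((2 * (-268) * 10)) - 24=-2163829823 / 14283060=-151.50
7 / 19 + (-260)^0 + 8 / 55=1.51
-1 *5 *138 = -690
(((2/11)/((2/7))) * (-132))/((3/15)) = -420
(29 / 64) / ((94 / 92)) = 667 / 1504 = 0.44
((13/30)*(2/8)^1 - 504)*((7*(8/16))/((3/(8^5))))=-866854912/45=-19263442.49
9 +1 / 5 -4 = 26 / 5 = 5.20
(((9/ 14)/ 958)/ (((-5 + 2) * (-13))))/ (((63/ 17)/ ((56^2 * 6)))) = 544/ 6227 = 0.09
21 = 21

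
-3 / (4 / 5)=-15 / 4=-3.75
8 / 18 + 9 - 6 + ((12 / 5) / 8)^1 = 3.74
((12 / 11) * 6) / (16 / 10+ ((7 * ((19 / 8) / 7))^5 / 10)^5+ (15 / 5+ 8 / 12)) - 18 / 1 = -55298441174939884828522403090936406 / 3072180955548229150178629431096467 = -18.00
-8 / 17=-0.47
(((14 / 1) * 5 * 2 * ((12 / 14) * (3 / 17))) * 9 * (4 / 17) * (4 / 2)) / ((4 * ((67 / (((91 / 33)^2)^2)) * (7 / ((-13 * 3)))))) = -30564839760 / 283493683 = -107.81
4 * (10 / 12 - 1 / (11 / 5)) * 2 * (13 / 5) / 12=65 / 99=0.66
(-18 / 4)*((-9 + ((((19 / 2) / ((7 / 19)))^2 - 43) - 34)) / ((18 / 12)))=-340395 / 196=-1736.71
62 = 62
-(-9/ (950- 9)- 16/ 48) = 968/ 2823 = 0.34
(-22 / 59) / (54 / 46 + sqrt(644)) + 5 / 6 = 100366337 / 120341238- 23276 * sqrt(161) / 20056873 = 0.82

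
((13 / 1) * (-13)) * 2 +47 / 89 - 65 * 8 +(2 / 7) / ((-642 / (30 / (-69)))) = -3944034625 / 4599609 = -857.47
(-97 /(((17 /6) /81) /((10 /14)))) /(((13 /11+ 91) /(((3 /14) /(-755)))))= 259281 /42514654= 0.01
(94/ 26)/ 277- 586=-2110139/ 3601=-585.99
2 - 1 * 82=-80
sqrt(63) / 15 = sqrt(7) / 5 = 0.53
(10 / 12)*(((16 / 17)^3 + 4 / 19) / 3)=81230 / 280041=0.29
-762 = -762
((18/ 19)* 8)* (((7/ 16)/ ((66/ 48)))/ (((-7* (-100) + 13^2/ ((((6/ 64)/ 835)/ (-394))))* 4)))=-189/ 185923873190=-0.00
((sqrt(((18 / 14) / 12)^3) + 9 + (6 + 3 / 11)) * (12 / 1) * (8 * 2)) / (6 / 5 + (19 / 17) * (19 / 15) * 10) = 4590 * sqrt(21) / 47971 + 2056320 / 10769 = 191.39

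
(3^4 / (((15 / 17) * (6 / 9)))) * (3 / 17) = 243 / 10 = 24.30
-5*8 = -40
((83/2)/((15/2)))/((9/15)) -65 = -502/9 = -55.78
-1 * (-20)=20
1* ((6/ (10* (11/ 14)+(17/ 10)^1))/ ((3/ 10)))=1400/ 669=2.09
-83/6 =-13.83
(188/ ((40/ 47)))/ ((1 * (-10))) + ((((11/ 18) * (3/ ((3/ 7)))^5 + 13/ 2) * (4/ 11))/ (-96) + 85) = 1424429/ 59400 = 23.98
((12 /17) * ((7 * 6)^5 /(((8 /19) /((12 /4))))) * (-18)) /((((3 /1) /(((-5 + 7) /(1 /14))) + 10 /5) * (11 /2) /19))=-214006369635072 /11033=-19396933711.15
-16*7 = -112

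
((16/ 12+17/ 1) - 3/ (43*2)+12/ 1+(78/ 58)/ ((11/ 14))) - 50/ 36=3780274/ 123453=30.62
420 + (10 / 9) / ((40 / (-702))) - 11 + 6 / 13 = 10139 / 26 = 389.96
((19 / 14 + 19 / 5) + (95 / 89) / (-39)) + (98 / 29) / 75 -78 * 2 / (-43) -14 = -2624475331 / 504972650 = -5.20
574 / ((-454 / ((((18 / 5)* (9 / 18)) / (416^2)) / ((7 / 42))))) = -7749 / 98209280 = -0.00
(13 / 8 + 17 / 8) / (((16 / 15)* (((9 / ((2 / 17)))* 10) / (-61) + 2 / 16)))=-13725 / 48472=-0.28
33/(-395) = -33/395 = -0.08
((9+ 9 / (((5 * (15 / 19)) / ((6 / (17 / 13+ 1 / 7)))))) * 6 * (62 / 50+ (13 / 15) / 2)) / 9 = 848129 / 41250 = 20.56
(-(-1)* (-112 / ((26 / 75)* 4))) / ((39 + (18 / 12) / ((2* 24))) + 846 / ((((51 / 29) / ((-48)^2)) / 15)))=-571200 / 117575054909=-0.00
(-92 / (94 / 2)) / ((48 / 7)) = -161 / 564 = -0.29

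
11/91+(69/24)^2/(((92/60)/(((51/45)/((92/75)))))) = 118841/23296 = 5.10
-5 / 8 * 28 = -17.50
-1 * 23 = -23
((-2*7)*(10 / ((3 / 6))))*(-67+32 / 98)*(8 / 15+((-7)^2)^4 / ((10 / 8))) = 602675425440 / 7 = 86096489348.57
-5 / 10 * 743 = -743 / 2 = -371.50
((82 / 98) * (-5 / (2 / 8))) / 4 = -205 / 49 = -4.18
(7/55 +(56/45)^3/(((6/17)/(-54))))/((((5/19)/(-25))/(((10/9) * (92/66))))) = 57379877716/1323135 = 43366.61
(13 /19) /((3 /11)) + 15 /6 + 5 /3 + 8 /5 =4717 /570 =8.28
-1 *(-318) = 318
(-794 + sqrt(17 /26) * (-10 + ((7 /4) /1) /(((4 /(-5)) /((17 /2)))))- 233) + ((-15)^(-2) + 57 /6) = -457873 /450- 915 * sqrt(442) /832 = -1040.62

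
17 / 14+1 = 31 / 14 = 2.21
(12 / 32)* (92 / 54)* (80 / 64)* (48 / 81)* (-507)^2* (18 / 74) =3284515 / 111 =29590.23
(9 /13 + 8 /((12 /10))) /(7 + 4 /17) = 119 /117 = 1.02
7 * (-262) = -1834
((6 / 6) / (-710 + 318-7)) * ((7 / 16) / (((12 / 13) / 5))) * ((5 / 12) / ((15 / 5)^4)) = -325 / 10637568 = -0.00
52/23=2.26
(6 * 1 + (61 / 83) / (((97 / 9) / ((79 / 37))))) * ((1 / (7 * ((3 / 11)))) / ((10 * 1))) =6712541 / 20852090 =0.32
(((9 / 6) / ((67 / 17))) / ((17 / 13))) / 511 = 39 / 68474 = 0.00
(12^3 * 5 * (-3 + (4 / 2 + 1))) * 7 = 0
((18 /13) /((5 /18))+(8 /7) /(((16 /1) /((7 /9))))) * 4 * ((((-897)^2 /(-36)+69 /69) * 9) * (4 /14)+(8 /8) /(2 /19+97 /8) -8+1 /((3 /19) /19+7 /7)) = -5880808707349 /5075070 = -1158764.06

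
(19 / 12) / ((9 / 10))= 95 / 54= 1.76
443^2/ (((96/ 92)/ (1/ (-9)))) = -20896.88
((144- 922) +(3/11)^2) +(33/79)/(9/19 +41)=-777.92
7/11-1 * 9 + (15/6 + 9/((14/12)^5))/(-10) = -9.03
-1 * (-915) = 915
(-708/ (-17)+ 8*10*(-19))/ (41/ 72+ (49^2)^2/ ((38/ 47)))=-333792/ 1609890769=-0.00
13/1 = 13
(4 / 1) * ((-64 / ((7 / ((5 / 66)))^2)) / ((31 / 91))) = -20800 / 236313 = -0.09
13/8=1.62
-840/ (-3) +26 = 306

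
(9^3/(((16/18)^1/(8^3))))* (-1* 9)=-3779136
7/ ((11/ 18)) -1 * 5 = 71/ 11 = 6.45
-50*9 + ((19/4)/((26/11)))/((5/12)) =-57873/130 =-445.18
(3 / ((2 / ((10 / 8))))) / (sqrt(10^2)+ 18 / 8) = 15 / 98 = 0.15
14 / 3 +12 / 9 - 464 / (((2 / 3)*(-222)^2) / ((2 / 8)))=49255 / 8214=6.00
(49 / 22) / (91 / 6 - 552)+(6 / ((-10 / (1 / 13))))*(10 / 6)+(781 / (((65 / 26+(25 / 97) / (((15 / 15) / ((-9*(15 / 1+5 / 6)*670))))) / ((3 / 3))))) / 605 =-891793066852 / 10992900893975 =-0.08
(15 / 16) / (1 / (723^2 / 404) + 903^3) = 7840935 / 6158285629420592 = 0.00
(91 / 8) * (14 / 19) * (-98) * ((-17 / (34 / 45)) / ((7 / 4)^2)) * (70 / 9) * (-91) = -81153800 / 19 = -4271252.63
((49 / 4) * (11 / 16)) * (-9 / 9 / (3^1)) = -539 / 192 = -2.81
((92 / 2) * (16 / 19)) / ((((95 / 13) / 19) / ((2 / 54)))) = 9568 / 2565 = 3.73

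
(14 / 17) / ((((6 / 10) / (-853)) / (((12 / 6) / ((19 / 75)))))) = -2985500 / 323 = -9243.03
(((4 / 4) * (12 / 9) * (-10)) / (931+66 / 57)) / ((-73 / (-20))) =-0.00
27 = 27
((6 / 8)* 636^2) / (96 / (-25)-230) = -3792150 / 2923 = -1297.35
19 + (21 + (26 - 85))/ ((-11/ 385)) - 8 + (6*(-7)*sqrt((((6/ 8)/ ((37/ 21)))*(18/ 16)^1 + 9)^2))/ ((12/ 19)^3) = -9064403/ 37888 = -239.24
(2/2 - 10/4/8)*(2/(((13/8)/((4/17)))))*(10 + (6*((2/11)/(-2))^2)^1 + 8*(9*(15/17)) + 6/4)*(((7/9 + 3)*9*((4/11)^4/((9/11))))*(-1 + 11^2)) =12651520000/9706983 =1303.34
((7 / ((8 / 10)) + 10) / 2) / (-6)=-25 / 16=-1.56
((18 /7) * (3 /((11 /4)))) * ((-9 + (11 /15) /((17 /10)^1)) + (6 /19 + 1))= -72288 /3553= -20.35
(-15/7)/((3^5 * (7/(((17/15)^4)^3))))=-582622237229761/102992643017578125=-0.01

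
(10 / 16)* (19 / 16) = 95 / 128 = 0.74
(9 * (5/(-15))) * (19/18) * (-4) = 38/3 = 12.67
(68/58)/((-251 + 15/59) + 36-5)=-2006/375985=-0.01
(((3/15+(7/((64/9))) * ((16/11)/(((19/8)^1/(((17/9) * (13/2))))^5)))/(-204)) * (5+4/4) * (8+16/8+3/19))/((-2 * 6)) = 911681447480256577/6926510486408040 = 131.62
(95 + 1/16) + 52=2353/16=147.06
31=31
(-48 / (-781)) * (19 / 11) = 0.11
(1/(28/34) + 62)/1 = 63.21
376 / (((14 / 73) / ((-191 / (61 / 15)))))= -39319260 / 427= -92082.58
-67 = -67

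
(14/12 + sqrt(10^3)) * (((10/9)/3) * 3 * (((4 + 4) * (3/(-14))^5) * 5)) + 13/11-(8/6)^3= -3457037/2852388-3375 * sqrt(10)/16807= -1.85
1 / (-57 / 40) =-40 / 57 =-0.70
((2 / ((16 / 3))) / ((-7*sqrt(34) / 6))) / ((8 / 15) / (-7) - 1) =0.05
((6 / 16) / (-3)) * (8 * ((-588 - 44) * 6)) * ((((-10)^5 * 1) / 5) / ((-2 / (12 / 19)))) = 455040000 / 19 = 23949473.68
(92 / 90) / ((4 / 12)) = 46 / 15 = 3.07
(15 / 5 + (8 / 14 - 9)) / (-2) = 19 / 7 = 2.71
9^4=6561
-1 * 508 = -508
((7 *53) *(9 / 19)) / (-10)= -3339 / 190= -17.57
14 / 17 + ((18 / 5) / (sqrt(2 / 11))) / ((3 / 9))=14 / 17 + 27 *sqrt(22) / 5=26.15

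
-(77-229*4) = 839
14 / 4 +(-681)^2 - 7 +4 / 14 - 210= 6489669 / 14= 463547.79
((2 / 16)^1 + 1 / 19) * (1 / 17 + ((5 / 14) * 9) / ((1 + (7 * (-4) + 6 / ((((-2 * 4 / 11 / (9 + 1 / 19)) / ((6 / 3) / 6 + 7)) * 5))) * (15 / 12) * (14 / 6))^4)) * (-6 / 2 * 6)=-7365652007504629927581 / 39162231989356248496724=-0.19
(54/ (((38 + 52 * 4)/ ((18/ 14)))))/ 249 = 27/ 23821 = 0.00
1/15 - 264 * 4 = -15839/15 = -1055.93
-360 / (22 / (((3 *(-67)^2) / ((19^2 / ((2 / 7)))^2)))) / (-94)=4848120 / 3301421893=0.00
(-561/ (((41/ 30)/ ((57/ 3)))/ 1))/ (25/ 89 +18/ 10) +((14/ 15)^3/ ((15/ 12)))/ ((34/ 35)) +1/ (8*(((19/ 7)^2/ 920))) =-1467260526487492/ 393183014625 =-3731.75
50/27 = 1.85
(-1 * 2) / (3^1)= -2 / 3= -0.67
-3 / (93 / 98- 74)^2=-28812 / 51251281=-0.00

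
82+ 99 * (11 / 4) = 1417 / 4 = 354.25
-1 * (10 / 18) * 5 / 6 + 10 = 515 / 54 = 9.54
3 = 3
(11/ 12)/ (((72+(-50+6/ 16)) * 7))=22/ 3759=0.01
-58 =-58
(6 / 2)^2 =9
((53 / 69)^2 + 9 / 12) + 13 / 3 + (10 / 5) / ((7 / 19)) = 11.10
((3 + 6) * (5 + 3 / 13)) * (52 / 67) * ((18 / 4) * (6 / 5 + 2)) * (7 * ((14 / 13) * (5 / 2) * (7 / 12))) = 5037984 / 871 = 5784.14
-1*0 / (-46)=0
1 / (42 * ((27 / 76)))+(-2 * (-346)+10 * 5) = 420752 / 567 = 742.07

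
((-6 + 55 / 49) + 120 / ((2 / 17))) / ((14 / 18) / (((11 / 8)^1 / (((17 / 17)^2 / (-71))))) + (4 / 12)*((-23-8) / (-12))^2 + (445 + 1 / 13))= 218168801136 / 96131737849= 2.27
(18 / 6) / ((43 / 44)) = 132 / 43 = 3.07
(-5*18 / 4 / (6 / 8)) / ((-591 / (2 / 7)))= 20 / 1379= 0.01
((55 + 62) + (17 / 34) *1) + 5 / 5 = 237 / 2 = 118.50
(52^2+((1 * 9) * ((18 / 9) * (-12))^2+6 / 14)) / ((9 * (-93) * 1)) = -9.42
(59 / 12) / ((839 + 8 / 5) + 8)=295 / 50916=0.01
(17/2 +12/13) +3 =323/26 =12.42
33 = 33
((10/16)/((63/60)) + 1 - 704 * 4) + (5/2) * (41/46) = -5433125/1932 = -2812.18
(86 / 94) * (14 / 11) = 602 / 517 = 1.16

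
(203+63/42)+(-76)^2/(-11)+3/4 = -14073/44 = -319.84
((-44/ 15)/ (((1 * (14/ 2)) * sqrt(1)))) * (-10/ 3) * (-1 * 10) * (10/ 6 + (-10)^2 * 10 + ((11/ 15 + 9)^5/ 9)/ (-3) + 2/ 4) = 8059170686776/ 258339375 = 31196.06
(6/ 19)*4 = 1.26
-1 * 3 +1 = -2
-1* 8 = -8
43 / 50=0.86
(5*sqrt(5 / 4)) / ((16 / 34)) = 85*sqrt(5) / 16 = 11.88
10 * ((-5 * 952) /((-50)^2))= -476 /25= -19.04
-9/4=-2.25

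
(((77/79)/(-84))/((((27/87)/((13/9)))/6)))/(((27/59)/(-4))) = 489346/172773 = 2.83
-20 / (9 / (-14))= 280 / 9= 31.11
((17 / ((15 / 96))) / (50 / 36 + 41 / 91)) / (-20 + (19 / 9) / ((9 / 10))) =-2776032 / 828575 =-3.35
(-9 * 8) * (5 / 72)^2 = -25 / 72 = -0.35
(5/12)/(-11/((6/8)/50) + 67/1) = -5/7996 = -0.00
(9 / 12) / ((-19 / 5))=-15 / 76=-0.20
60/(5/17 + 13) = 4.51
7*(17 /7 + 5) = 52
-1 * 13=-13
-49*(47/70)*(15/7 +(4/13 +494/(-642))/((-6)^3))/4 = -636098423/36054720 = -17.64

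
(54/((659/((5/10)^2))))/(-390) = -0.00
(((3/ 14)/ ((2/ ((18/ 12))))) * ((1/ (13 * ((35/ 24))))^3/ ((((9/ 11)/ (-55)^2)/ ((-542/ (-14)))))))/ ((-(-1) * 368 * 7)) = 38955708/ 29724608095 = 0.00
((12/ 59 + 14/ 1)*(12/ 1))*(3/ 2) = 15084/ 59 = 255.66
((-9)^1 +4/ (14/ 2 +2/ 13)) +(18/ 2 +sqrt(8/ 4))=52/ 93 +sqrt(2)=1.97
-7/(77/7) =-7/11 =-0.64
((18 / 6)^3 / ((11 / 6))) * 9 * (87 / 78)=21141 / 143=147.84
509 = 509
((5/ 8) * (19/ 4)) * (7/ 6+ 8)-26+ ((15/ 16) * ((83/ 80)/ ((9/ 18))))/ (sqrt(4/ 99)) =233/ 192+ 747 * sqrt(11)/ 256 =10.89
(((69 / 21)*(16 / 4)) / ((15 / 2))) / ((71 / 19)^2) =66424 / 529305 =0.13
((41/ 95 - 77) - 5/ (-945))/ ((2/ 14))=-1374691/ 2565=-535.94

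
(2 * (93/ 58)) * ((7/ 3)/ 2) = 217/ 58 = 3.74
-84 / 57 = -28 / 19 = -1.47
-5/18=-0.28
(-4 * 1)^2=16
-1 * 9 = -9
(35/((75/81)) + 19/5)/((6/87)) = 3016/5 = 603.20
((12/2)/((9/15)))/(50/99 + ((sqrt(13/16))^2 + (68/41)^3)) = 218341728/128379683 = 1.70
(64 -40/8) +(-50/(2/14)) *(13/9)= -4019/9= -446.56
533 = 533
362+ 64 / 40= 1818 / 5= 363.60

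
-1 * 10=-10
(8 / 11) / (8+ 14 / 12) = 48 / 605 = 0.08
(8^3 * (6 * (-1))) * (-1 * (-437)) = -1342464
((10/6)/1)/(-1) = -5/3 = -1.67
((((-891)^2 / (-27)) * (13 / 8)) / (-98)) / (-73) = -382239 / 57232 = -6.68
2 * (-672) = -1344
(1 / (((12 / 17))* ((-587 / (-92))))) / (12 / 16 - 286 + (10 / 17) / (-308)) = -2047276 / 2630192619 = -0.00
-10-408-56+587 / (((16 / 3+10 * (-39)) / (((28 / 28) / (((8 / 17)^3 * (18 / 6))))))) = -282945883 / 590848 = -478.88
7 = 7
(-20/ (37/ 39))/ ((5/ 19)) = -80.11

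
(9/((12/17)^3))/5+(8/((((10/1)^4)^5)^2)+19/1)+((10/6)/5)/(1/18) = 30.12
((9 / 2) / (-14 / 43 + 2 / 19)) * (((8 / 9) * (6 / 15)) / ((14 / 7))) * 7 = -5719 / 225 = -25.42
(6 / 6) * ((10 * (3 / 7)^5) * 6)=0.87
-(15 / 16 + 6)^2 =-12321 / 256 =-48.13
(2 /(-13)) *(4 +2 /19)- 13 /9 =-355 /171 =-2.08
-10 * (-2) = 20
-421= -421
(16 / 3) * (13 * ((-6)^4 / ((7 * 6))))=14976 / 7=2139.43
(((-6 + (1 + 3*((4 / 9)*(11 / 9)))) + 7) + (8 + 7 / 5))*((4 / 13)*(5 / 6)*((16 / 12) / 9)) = 14072 / 28431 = 0.49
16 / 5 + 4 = 36 / 5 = 7.20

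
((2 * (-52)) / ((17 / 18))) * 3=-5616 / 17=-330.35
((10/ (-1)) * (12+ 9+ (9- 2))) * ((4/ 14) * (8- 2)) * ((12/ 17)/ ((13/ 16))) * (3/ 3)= -92160/ 221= -417.01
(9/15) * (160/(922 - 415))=32/169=0.19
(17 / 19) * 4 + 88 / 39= 5.84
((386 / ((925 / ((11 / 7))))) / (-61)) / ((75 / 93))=-131626 / 9874375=-0.01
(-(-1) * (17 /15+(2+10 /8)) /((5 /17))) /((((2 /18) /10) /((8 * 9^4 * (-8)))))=-2816086176 /5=-563217235.20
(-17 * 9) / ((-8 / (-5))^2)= -3825 / 64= -59.77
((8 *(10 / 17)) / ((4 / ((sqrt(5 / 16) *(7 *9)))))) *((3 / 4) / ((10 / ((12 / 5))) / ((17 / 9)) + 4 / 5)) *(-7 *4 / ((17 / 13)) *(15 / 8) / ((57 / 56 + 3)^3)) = -3995264 *sqrt(5) / 1396125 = -6.40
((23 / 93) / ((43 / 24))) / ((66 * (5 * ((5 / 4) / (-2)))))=-736 / 1099725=-0.00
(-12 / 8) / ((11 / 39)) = -117 / 22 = -5.32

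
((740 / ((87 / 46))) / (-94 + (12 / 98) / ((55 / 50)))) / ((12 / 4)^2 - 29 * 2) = 187220 / 2201361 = 0.09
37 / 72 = 0.51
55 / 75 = 11 / 15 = 0.73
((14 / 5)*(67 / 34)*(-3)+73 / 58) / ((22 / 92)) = -1734223 / 27115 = -63.96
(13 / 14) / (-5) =-0.19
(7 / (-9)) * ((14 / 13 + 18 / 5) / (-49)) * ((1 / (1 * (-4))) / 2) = -38 / 4095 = -0.01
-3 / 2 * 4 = -6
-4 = -4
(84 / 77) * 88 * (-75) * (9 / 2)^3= -656100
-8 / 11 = -0.73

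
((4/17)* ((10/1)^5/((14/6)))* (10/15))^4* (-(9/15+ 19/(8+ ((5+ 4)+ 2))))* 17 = -655360000000000000000000/11796113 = -55557283996855574.37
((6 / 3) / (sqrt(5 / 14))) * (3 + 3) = 12 * sqrt(70) / 5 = 20.08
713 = 713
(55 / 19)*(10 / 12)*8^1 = 1100 / 57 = 19.30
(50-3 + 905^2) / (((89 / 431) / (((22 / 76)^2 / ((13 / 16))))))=170861695488 / 417677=409076.14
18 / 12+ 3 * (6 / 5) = 51 / 10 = 5.10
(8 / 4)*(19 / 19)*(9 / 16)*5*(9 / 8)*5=2025 / 64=31.64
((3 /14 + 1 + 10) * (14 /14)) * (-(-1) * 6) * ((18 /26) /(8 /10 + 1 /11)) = 233145 /4459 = 52.29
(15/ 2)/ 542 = 15/ 1084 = 0.01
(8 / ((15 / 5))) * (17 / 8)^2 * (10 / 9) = 13.38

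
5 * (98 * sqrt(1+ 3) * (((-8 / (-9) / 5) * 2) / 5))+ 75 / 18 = 6647 / 90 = 73.86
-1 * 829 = -829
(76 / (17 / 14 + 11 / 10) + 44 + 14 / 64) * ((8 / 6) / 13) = 199735 / 25272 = 7.90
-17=-17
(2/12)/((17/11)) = 11/102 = 0.11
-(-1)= 1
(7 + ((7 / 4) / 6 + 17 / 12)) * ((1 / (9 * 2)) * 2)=209 / 216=0.97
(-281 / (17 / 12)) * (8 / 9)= -176.31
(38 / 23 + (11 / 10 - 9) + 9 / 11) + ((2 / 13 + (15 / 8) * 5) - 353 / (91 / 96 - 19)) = 5392896583 / 227993480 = 23.65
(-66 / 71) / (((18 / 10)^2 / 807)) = -147950 / 639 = -231.53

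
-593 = -593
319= 319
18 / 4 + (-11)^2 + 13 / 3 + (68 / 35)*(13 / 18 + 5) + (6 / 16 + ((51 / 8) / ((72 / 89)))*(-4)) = 553417 / 5040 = 109.80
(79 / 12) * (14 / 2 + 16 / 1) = 1817 / 12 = 151.42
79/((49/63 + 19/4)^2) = 102384/39601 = 2.59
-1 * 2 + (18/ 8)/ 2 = -7/ 8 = -0.88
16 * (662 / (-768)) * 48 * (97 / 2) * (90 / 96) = -481605 / 16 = -30100.31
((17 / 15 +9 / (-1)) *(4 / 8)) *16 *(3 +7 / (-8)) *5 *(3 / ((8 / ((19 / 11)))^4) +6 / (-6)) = 59757308719 / 89954304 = 664.31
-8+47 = 39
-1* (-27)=27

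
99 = 99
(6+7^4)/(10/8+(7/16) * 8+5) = 9628/39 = 246.87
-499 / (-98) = 499 / 98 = 5.09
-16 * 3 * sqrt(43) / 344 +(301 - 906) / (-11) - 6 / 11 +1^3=610 / 11 - 6 * sqrt(43) / 43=54.54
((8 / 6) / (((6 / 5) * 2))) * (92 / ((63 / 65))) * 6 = 316.40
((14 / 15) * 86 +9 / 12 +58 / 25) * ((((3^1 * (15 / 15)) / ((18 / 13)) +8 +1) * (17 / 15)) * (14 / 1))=199332973 / 13500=14765.41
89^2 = 7921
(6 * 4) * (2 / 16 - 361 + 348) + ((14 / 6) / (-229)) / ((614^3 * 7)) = -49138322906953 / 159023698728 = -309.00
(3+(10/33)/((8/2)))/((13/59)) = 11977/858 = 13.96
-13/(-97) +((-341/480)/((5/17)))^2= 3334585273/558720000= 5.97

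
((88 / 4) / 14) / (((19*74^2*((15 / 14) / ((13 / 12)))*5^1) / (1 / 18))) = 143 / 842756400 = 0.00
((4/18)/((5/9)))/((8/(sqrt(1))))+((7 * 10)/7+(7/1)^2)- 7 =1041/20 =52.05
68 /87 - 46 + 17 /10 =-37861 /870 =-43.52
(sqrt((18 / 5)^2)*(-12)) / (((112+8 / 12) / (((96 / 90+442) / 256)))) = -0.66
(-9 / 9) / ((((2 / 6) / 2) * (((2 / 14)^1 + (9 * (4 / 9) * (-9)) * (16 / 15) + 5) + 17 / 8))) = 1680 / 8717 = 0.19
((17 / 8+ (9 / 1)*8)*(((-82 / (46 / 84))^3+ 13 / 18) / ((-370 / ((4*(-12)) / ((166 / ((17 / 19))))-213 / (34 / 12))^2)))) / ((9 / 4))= 49536262422412774060574837 / 29119839099668910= 1701117312.25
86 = 86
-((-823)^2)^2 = -458774574241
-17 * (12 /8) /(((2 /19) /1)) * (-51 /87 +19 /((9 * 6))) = 56.77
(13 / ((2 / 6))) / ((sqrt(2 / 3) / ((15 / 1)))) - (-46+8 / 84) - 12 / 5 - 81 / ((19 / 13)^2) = 211703 / 37905+585 * sqrt(6) / 2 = 722.06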